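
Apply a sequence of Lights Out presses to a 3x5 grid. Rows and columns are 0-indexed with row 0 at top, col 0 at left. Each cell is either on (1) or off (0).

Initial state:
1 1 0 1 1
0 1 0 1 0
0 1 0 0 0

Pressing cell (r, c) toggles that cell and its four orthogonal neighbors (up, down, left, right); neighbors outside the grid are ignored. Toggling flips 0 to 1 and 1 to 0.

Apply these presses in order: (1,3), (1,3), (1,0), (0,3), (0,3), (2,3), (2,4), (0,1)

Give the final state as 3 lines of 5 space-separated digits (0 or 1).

After press 1 at (1,3):
1 1 0 0 1
0 1 1 0 1
0 1 0 1 0

After press 2 at (1,3):
1 1 0 1 1
0 1 0 1 0
0 1 0 0 0

After press 3 at (1,0):
0 1 0 1 1
1 0 0 1 0
1 1 0 0 0

After press 4 at (0,3):
0 1 1 0 0
1 0 0 0 0
1 1 0 0 0

After press 5 at (0,3):
0 1 0 1 1
1 0 0 1 0
1 1 0 0 0

After press 6 at (2,3):
0 1 0 1 1
1 0 0 0 0
1 1 1 1 1

After press 7 at (2,4):
0 1 0 1 1
1 0 0 0 1
1 1 1 0 0

After press 8 at (0,1):
1 0 1 1 1
1 1 0 0 1
1 1 1 0 0

Answer: 1 0 1 1 1
1 1 0 0 1
1 1 1 0 0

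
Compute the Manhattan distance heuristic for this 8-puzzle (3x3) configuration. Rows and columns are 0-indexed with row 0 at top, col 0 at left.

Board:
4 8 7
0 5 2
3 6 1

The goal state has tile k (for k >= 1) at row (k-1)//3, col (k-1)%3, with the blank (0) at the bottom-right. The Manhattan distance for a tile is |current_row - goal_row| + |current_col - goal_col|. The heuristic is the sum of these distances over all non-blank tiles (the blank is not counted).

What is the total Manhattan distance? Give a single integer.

Tile 4: at (0,0), goal (1,0), distance |0-1|+|0-0| = 1
Tile 8: at (0,1), goal (2,1), distance |0-2|+|1-1| = 2
Tile 7: at (0,2), goal (2,0), distance |0-2|+|2-0| = 4
Tile 5: at (1,1), goal (1,1), distance |1-1|+|1-1| = 0
Tile 2: at (1,2), goal (0,1), distance |1-0|+|2-1| = 2
Tile 3: at (2,0), goal (0,2), distance |2-0|+|0-2| = 4
Tile 6: at (2,1), goal (1,2), distance |2-1|+|1-2| = 2
Tile 1: at (2,2), goal (0,0), distance |2-0|+|2-0| = 4
Sum: 1 + 2 + 4 + 0 + 2 + 4 + 2 + 4 = 19

Answer: 19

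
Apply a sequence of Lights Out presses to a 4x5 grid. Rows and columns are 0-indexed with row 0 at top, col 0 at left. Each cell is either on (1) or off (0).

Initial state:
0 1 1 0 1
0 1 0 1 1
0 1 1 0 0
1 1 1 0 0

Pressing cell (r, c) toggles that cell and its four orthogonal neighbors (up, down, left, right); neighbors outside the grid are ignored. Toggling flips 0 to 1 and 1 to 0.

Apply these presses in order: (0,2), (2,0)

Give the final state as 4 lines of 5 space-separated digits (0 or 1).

Answer: 0 0 0 1 1
1 1 1 1 1
1 0 1 0 0
0 1 1 0 0

Derivation:
After press 1 at (0,2):
0 0 0 1 1
0 1 1 1 1
0 1 1 0 0
1 1 1 0 0

After press 2 at (2,0):
0 0 0 1 1
1 1 1 1 1
1 0 1 0 0
0 1 1 0 0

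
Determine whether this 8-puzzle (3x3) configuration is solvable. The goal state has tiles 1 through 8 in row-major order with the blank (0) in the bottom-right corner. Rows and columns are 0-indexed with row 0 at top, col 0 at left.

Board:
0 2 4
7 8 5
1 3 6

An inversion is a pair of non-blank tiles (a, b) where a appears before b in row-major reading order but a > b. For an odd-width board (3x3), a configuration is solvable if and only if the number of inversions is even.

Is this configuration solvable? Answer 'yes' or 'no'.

Inversions (pairs i<j in row-major order where tile[i] > tile[j] > 0): 13
13 is odd, so the puzzle is not solvable.

Answer: no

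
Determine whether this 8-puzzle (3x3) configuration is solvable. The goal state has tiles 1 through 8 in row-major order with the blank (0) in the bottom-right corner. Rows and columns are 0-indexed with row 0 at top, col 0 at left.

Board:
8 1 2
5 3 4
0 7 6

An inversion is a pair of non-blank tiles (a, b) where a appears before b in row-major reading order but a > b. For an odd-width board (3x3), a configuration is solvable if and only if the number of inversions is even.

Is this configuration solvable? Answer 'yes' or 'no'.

Answer: yes

Derivation:
Inversions (pairs i<j in row-major order where tile[i] > tile[j] > 0): 10
10 is even, so the puzzle is solvable.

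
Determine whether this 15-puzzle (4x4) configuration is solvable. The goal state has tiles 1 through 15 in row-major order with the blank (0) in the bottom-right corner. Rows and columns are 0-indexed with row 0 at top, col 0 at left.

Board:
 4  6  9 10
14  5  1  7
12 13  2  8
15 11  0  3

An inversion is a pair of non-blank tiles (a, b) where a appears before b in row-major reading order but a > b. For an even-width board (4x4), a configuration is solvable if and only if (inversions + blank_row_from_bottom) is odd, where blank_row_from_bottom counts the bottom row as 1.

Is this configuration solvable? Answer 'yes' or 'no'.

Answer: no

Derivation:
Inversions: 45
Blank is in row 3 (0-indexed from top), which is row 1 counting from the bottom (bottom = 1).
45 + 1 = 46, which is even, so the puzzle is not solvable.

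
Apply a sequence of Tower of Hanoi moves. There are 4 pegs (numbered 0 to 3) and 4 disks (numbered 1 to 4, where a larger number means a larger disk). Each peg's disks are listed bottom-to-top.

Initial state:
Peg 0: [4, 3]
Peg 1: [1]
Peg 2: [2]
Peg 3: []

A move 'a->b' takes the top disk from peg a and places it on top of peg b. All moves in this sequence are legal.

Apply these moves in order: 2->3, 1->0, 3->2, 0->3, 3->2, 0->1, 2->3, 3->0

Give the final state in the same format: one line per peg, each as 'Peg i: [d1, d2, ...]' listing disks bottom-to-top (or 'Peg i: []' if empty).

After move 1 (2->3):
Peg 0: [4, 3]
Peg 1: [1]
Peg 2: []
Peg 3: [2]

After move 2 (1->0):
Peg 0: [4, 3, 1]
Peg 1: []
Peg 2: []
Peg 3: [2]

After move 3 (3->2):
Peg 0: [4, 3, 1]
Peg 1: []
Peg 2: [2]
Peg 3: []

After move 4 (0->3):
Peg 0: [4, 3]
Peg 1: []
Peg 2: [2]
Peg 3: [1]

After move 5 (3->2):
Peg 0: [4, 3]
Peg 1: []
Peg 2: [2, 1]
Peg 3: []

After move 6 (0->1):
Peg 0: [4]
Peg 1: [3]
Peg 2: [2, 1]
Peg 3: []

After move 7 (2->3):
Peg 0: [4]
Peg 1: [3]
Peg 2: [2]
Peg 3: [1]

After move 8 (3->0):
Peg 0: [4, 1]
Peg 1: [3]
Peg 2: [2]
Peg 3: []

Answer: Peg 0: [4, 1]
Peg 1: [3]
Peg 2: [2]
Peg 3: []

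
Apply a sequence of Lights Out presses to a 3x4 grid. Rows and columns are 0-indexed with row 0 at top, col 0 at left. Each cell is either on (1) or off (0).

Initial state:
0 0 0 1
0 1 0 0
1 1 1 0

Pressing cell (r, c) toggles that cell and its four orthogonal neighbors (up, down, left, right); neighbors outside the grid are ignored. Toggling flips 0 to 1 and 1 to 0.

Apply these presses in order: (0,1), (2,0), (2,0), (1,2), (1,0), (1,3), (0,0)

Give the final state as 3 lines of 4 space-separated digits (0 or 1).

After press 1 at (0,1):
1 1 1 1
0 0 0 0
1 1 1 0

After press 2 at (2,0):
1 1 1 1
1 0 0 0
0 0 1 0

After press 3 at (2,0):
1 1 1 1
0 0 0 0
1 1 1 0

After press 4 at (1,2):
1 1 0 1
0 1 1 1
1 1 0 0

After press 5 at (1,0):
0 1 0 1
1 0 1 1
0 1 0 0

After press 6 at (1,3):
0 1 0 0
1 0 0 0
0 1 0 1

After press 7 at (0,0):
1 0 0 0
0 0 0 0
0 1 0 1

Answer: 1 0 0 0
0 0 0 0
0 1 0 1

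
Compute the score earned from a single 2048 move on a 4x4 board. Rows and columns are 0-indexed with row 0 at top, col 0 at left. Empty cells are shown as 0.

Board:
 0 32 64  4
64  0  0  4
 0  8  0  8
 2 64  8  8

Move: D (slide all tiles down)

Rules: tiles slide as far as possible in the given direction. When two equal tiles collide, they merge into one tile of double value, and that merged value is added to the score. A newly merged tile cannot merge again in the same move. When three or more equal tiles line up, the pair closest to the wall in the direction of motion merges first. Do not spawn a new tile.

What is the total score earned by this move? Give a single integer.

Answer: 24

Derivation:
Slide down:
col 0: [0, 64, 0, 2] -> [0, 0, 64, 2]  score +0 (running 0)
col 1: [32, 0, 8, 64] -> [0, 32, 8, 64]  score +0 (running 0)
col 2: [64, 0, 0, 8] -> [0, 0, 64, 8]  score +0 (running 0)
col 3: [4, 4, 8, 8] -> [0, 0, 8, 16]  score +24 (running 24)
Board after move:
 0  0  0  0
 0 32  0  0
64  8 64  8
 2 64  8 16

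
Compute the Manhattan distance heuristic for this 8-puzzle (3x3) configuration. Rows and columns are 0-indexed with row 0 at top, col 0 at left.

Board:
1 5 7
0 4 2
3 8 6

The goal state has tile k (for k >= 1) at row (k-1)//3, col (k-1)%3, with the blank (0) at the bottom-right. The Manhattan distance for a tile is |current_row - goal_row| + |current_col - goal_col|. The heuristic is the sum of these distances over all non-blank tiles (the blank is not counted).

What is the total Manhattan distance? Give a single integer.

Answer: 13

Derivation:
Tile 1: at (0,0), goal (0,0), distance |0-0|+|0-0| = 0
Tile 5: at (0,1), goal (1,1), distance |0-1|+|1-1| = 1
Tile 7: at (0,2), goal (2,0), distance |0-2|+|2-0| = 4
Tile 4: at (1,1), goal (1,0), distance |1-1|+|1-0| = 1
Tile 2: at (1,2), goal (0,1), distance |1-0|+|2-1| = 2
Tile 3: at (2,0), goal (0,2), distance |2-0|+|0-2| = 4
Tile 8: at (2,1), goal (2,1), distance |2-2|+|1-1| = 0
Tile 6: at (2,2), goal (1,2), distance |2-1|+|2-2| = 1
Sum: 0 + 1 + 4 + 1 + 2 + 4 + 0 + 1 = 13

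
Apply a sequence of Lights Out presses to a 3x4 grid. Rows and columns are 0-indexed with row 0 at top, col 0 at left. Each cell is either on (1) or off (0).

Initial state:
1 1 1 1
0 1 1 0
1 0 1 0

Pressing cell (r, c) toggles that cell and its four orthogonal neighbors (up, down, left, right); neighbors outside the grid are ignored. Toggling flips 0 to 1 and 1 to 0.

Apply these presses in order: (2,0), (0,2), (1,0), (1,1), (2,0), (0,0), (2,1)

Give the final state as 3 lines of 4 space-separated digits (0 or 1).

After press 1 at (2,0):
1 1 1 1
1 1 1 0
0 1 1 0

After press 2 at (0,2):
1 0 0 0
1 1 0 0
0 1 1 0

After press 3 at (1,0):
0 0 0 0
0 0 0 0
1 1 1 0

After press 4 at (1,1):
0 1 0 0
1 1 1 0
1 0 1 0

After press 5 at (2,0):
0 1 0 0
0 1 1 0
0 1 1 0

After press 6 at (0,0):
1 0 0 0
1 1 1 0
0 1 1 0

After press 7 at (2,1):
1 0 0 0
1 0 1 0
1 0 0 0

Answer: 1 0 0 0
1 0 1 0
1 0 0 0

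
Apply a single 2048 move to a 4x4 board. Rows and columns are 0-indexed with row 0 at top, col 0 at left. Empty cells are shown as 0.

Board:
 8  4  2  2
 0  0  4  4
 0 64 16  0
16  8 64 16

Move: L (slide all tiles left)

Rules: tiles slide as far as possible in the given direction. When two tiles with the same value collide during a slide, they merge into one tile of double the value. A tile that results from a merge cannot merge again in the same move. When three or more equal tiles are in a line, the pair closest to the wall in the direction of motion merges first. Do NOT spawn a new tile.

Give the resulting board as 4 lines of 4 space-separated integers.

Slide left:
row 0: [8, 4, 2, 2] -> [8, 4, 4, 0]
row 1: [0, 0, 4, 4] -> [8, 0, 0, 0]
row 2: [0, 64, 16, 0] -> [64, 16, 0, 0]
row 3: [16, 8, 64, 16] -> [16, 8, 64, 16]

Answer:  8  4  4  0
 8  0  0  0
64 16  0  0
16  8 64 16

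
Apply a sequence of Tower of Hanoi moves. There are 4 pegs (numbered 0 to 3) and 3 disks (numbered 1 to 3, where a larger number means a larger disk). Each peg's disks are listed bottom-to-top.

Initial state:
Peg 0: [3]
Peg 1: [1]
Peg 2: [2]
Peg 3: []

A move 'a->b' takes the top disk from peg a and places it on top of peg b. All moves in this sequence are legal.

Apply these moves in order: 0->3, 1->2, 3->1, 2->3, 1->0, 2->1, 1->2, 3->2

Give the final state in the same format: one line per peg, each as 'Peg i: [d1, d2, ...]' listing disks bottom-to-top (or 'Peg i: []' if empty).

After move 1 (0->3):
Peg 0: []
Peg 1: [1]
Peg 2: [2]
Peg 3: [3]

After move 2 (1->2):
Peg 0: []
Peg 1: []
Peg 2: [2, 1]
Peg 3: [3]

After move 3 (3->1):
Peg 0: []
Peg 1: [3]
Peg 2: [2, 1]
Peg 3: []

After move 4 (2->3):
Peg 0: []
Peg 1: [3]
Peg 2: [2]
Peg 3: [1]

After move 5 (1->0):
Peg 0: [3]
Peg 1: []
Peg 2: [2]
Peg 3: [1]

After move 6 (2->1):
Peg 0: [3]
Peg 1: [2]
Peg 2: []
Peg 3: [1]

After move 7 (1->2):
Peg 0: [3]
Peg 1: []
Peg 2: [2]
Peg 3: [1]

After move 8 (3->2):
Peg 0: [3]
Peg 1: []
Peg 2: [2, 1]
Peg 3: []

Answer: Peg 0: [3]
Peg 1: []
Peg 2: [2, 1]
Peg 3: []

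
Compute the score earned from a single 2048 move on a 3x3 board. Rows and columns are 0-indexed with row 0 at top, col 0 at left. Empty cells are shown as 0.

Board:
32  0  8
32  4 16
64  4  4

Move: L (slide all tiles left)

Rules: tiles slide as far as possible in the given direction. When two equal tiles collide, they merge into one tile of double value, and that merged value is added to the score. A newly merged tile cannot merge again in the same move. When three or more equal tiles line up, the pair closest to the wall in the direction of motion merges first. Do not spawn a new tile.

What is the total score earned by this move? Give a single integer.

Slide left:
row 0: [32, 0, 8] -> [32, 8, 0]  score +0 (running 0)
row 1: [32, 4, 16] -> [32, 4, 16]  score +0 (running 0)
row 2: [64, 4, 4] -> [64, 8, 0]  score +8 (running 8)
Board after move:
32  8  0
32  4 16
64  8  0

Answer: 8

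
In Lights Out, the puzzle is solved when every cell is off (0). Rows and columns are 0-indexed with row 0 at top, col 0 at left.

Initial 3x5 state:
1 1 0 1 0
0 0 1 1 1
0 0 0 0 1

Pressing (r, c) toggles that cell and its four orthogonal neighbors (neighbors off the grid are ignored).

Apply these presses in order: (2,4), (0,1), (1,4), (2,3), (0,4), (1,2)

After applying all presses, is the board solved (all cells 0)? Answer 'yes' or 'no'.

Answer: yes

Derivation:
After press 1 at (2,4):
1 1 0 1 0
0 0 1 1 0
0 0 0 1 0

After press 2 at (0,1):
0 0 1 1 0
0 1 1 1 0
0 0 0 1 0

After press 3 at (1,4):
0 0 1 1 1
0 1 1 0 1
0 0 0 1 1

After press 4 at (2,3):
0 0 1 1 1
0 1 1 1 1
0 0 1 0 0

After press 5 at (0,4):
0 0 1 0 0
0 1 1 1 0
0 0 1 0 0

After press 6 at (1,2):
0 0 0 0 0
0 0 0 0 0
0 0 0 0 0

Lights still on: 0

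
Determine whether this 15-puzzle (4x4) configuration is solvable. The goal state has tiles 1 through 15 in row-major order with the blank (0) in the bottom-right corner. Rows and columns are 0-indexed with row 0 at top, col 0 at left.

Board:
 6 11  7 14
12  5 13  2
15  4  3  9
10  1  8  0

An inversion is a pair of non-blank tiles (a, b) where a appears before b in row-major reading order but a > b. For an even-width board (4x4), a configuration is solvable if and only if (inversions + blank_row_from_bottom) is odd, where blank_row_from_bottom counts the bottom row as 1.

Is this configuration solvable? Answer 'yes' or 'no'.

Inversions: 62
Blank is in row 3 (0-indexed from top), which is row 1 counting from the bottom (bottom = 1).
62 + 1 = 63, which is odd, so the puzzle is solvable.

Answer: yes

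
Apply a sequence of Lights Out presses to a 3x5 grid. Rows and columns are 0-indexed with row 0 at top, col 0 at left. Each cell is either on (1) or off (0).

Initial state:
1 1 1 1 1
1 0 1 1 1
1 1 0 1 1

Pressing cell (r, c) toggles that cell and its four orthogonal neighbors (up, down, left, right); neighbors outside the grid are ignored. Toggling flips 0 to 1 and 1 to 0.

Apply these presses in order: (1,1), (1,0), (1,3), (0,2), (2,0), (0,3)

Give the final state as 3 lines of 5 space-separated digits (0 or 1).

Answer: 0 1 1 0 0
0 0 0 1 0
1 1 0 0 1

Derivation:
After press 1 at (1,1):
1 0 1 1 1
0 1 0 1 1
1 0 0 1 1

After press 2 at (1,0):
0 0 1 1 1
1 0 0 1 1
0 0 0 1 1

After press 3 at (1,3):
0 0 1 0 1
1 0 1 0 0
0 0 0 0 1

After press 4 at (0,2):
0 1 0 1 1
1 0 0 0 0
0 0 0 0 1

After press 5 at (2,0):
0 1 0 1 1
0 0 0 0 0
1 1 0 0 1

After press 6 at (0,3):
0 1 1 0 0
0 0 0 1 0
1 1 0 0 1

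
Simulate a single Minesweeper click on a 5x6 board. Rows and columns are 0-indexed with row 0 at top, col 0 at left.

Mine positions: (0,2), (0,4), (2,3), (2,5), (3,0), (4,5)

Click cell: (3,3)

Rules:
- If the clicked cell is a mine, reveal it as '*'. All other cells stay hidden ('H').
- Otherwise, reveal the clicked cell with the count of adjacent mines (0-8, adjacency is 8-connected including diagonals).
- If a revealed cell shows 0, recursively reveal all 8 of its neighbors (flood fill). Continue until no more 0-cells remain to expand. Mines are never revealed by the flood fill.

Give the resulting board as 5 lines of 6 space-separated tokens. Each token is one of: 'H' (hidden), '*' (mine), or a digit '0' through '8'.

H H H H H H
H H H H H H
H H H H H H
H H H 1 H H
H H H H H H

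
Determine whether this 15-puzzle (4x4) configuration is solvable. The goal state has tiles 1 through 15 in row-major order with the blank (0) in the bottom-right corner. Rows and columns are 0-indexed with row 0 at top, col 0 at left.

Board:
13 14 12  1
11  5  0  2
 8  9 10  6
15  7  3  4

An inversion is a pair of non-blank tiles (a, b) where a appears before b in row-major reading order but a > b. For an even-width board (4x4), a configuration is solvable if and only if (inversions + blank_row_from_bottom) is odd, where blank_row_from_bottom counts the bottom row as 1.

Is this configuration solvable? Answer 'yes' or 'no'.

Answer: yes

Derivation:
Inversions: 66
Blank is in row 1 (0-indexed from top), which is row 3 counting from the bottom (bottom = 1).
66 + 3 = 69, which is odd, so the puzzle is solvable.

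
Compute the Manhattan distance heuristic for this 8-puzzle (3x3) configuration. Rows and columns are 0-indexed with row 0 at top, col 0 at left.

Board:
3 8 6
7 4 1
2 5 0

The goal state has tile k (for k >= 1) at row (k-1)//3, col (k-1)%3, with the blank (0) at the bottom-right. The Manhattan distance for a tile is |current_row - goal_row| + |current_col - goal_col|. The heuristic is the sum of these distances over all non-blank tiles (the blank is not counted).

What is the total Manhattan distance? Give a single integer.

Answer: 14

Derivation:
Tile 3: at (0,0), goal (0,2), distance |0-0|+|0-2| = 2
Tile 8: at (0,1), goal (2,1), distance |0-2|+|1-1| = 2
Tile 6: at (0,2), goal (1,2), distance |0-1|+|2-2| = 1
Tile 7: at (1,0), goal (2,0), distance |1-2|+|0-0| = 1
Tile 4: at (1,1), goal (1,0), distance |1-1|+|1-0| = 1
Tile 1: at (1,2), goal (0,0), distance |1-0|+|2-0| = 3
Tile 2: at (2,0), goal (0,1), distance |2-0|+|0-1| = 3
Tile 5: at (2,1), goal (1,1), distance |2-1|+|1-1| = 1
Sum: 2 + 2 + 1 + 1 + 1 + 3 + 3 + 1 = 14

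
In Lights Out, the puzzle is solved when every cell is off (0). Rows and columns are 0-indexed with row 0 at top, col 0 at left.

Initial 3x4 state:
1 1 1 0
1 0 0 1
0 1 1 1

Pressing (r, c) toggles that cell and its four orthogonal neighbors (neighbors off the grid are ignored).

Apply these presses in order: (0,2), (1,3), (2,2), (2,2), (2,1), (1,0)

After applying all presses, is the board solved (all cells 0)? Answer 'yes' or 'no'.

After press 1 at (0,2):
1 0 0 1
1 0 1 1
0 1 1 1

After press 2 at (1,3):
1 0 0 0
1 0 0 0
0 1 1 0

After press 3 at (2,2):
1 0 0 0
1 0 1 0
0 0 0 1

After press 4 at (2,2):
1 0 0 0
1 0 0 0
0 1 1 0

After press 5 at (2,1):
1 0 0 0
1 1 0 0
1 0 0 0

After press 6 at (1,0):
0 0 0 0
0 0 0 0
0 0 0 0

Lights still on: 0

Answer: yes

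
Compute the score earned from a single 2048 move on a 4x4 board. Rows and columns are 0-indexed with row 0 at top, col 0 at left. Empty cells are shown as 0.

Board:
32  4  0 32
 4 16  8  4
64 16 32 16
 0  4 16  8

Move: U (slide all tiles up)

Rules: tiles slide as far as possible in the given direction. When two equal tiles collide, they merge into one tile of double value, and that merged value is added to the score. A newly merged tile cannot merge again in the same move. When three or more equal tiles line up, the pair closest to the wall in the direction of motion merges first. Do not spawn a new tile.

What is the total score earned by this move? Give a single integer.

Slide up:
col 0: [32, 4, 64, 0] -> [32, 4, 64, 0]  score +0 (running 0)
col 1: [4, 16, 16, 4] -> [4, 32, 4, 0]  score +32 (running 32)
col 2: [0, 8, 32, 16] -> [8, 32, 16, 0]  score +0 (running 32)
col 3: [32, 4, 16, 8] -> [32, 4, 16, 8]  score +0 (running 32)
Board after move:
32  4  8 32
 4 32 32  4
64  4 16 16
 0  0  0  8

Answer: 32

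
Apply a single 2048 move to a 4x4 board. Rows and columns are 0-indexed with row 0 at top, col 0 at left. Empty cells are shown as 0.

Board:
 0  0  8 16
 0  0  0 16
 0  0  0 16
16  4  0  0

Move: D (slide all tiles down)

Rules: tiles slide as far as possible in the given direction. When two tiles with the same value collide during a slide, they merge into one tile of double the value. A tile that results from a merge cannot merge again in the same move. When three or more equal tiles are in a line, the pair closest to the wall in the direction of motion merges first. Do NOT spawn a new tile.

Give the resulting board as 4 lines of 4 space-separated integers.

Answer:  0  0  0  0
 0  0  0  0
 0  0  0 16
16  4  8 32

Derivation:
Slide down:
col 0: [0, 0, 0, 16] -> [0, 0, 0, 16]
col 1: [0, 0, 0, 4] -> [0, 0, 0, 4]
col 2: [8, 0, 0, 0] -> [0, 0, 0, 8]
col 3: [16, 16, 16, 0] -> [0, 0, 16, 32]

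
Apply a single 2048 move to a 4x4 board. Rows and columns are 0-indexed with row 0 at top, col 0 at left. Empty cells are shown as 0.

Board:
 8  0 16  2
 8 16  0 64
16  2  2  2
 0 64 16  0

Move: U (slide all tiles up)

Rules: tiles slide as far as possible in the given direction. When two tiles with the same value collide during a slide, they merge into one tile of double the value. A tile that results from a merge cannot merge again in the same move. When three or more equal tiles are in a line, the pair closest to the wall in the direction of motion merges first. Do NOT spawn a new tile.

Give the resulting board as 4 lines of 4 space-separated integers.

Slide up:
col 0: [8, 8, 16, 0] -> [16, 16, 0, 0]
col 1: [0, 16, 2, 64] -> [16, 2, 64, 0]
col 2: [16, 0, 2, 16] -> [16, 2, 16, 0]
col 3: [2, 64, 2, 0] -> [2, 64, 2, 0]

Answer: 16 16 16  2
16  2  2 64
 0 64 16  2
 0  0  0  0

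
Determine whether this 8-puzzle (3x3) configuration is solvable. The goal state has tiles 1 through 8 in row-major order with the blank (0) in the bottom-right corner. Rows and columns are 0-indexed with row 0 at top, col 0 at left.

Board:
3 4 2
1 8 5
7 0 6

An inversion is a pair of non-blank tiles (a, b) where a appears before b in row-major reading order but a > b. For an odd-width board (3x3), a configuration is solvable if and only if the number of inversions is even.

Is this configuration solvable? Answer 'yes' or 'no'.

Answer: no

Derivation:
Inversions (pairs i<j in row-major order where tile[i] > tile[j] > 0): 9
9 is odd, so the puzzle is not solvable.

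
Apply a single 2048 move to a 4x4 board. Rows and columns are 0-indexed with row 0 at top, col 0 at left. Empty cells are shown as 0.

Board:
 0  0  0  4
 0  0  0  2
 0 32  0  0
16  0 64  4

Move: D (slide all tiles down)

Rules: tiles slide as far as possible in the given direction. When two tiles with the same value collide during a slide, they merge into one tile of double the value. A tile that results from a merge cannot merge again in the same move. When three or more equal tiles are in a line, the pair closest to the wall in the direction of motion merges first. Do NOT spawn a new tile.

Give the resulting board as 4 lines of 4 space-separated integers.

Slide down:
col 0: [0, 0, 0, 16] -> [0, 0, 0, 16]
col 1: [0, 0, 32, 0] -> [0, 0, 0, 32]
col 2: [0, 0, 0, 64] -> [0, 0, 0, 64]
col 3: [4, 2, 0, 4] -> [0, 4, 2, 4]

Answer:  0  0  0  0
 0  0  0  4
 0  0  0  2
16 32 64  4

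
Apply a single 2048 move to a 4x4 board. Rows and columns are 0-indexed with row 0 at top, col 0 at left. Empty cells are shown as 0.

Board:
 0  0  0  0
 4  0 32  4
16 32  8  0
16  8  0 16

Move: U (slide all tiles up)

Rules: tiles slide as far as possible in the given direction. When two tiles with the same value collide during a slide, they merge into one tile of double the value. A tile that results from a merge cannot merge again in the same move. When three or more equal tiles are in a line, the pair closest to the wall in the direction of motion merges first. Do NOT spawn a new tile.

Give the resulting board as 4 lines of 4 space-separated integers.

Slide up:
col 0: [0, 4, 16, 16] -> [4, 32, 0, 0]
col 1: [0, 0, 32, 8] -> [32, 8, 0, 0]
col 2: [0, 32, 8, 0] -> [32, 8, 0, 0]
col 3: [0, 4, 0, 16] -> [4, 16, 0, 0]

Answer:  4 32 32  4
32  8  8 16
 0  0  0  0
 0  0  0  0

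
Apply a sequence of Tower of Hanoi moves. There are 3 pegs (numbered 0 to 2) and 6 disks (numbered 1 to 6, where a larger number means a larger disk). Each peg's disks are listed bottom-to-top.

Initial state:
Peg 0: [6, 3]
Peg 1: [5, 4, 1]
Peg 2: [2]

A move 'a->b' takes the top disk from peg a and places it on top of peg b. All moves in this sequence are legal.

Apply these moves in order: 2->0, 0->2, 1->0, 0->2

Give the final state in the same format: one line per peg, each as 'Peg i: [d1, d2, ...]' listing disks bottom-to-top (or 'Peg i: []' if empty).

After move 1 (2->0):
Peg 0: [6, 3, 2]
Peg 1: [5, 4, 1]
Peg 2: []

After move 2 (0->2):
Peg 0: [6, 3]
Peg 1: [5, 4, 1]
Peg 2: [2]

After move 3 (1->0):
Peg 0: [6, 3, 1]
Peg 1: [5, 4]
Peg 2: [2]

After move 4 (0->2):
Peg 0: [6, 3]
Peg 1: [5, 4]
Peg 2: [2, 1]

Answer: Peg 0: [6, 3]
Peg 1: [5, 4]
Peg 2: [2, 1]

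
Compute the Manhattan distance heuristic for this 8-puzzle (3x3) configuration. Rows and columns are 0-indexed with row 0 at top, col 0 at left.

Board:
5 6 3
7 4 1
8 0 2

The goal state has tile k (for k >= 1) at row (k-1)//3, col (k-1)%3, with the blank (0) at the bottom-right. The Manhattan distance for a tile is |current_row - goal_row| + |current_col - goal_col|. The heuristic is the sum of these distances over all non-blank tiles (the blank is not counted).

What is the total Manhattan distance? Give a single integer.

Tile 5: (0,0)->(1,1) = 2
Tile 6: (0,1)->(1,2) = 2
Tile 3: (0,2)->(0,2) = 0
Tile 7: (1,0)->(2,0) = 1
Tile 4: (1,1)->(1,0) = 1
Tile 1: (1,2)->(0,0) = 3
Tile 8: (2,0)->(2,1) = 1
Tile 2: (2,2)->(0,1) = 3
Sum: 2 + 2 + 0 + 1 + 1 + 3 + 1 + 3 = 13

Answer: 13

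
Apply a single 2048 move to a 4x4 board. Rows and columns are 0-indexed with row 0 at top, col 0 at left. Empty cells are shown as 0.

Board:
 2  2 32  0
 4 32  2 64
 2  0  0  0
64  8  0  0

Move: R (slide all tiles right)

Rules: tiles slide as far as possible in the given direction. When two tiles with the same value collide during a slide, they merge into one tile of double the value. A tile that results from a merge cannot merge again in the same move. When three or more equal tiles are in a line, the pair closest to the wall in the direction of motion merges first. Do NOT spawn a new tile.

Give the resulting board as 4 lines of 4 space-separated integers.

Slide right:
row 0: [2, 2, 32, 0] -> [0, 0, 4, 32]
row 1: [4, 32, 2, 64] -> [4, 32, 2, 64]
row 2: [2, 0, 0, 0] -> [0, 0, 0, 2]
row 3: [64, 8, 0, 0] -> [0, 0, 64, 8]

Answer:  0  0  4 32
 4 32  2 64
 0  0  0  2
 0  0 64  8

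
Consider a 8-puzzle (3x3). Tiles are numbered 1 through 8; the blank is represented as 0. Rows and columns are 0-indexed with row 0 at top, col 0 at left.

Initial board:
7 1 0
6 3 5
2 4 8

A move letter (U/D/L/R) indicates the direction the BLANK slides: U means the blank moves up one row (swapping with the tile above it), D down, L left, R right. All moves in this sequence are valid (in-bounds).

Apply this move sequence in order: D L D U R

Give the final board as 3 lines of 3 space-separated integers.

After move 1 (D):
7 1 5
6 3 0
2 4 8

After move 2 (L):
7 1 5
6 0 3
2 4 8

After move 3 (D):
7 1 5
6 4 3
2 0 8

After move 4 (U):
7 1 5
6 0 3
2 4 8

After move 5 (R):
7 1 5
6 3 0
2 4 8

Answer: 7 1 5
6 3 0
2 4 8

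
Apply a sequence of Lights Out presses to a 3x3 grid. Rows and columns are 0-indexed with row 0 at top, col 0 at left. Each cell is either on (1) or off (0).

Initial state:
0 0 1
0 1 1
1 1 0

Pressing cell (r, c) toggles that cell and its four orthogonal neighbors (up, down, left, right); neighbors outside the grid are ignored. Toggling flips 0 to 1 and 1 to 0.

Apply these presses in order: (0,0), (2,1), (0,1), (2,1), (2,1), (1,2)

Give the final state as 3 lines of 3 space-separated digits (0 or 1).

After press 1 at (0,0):
1 1 1
1 1 1
1 1 0

After press 2 at (2,1):
1 1 1
1 0 1
0 0 1

After press 3 at (0,1):
0 0 0
1 1 1
0 0 1

After press 4 at (2,1):
0 0 0
1 0 1
1 1 0

After press 5 at (2,1):
0 0 0
1 1 1
0 0 1

After press 6 at (1,2):
0 0 1
1 0 0
0 0 0

Answer: 0 0 1
1 0 0
0 0 0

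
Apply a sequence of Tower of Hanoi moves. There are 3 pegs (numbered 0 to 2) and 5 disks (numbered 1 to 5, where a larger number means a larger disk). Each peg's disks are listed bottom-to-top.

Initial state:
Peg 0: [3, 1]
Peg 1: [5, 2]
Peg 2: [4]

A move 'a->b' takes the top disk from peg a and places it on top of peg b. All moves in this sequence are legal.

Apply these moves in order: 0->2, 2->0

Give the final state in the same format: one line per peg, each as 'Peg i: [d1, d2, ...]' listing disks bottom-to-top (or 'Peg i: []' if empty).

Answer: Peg 0: [3, 1]
Peg 1: [5, 2]
Peg 2: [4]

Derivation:
After move 1 (0->2):
Peg 0: [3]
Peg 1: [5, 2]
Peg 2: [4, 1]

After move 2 (2->0):
Peg 0: [3, 1]
Peg 1: [5, 2]
Peg 2: [4]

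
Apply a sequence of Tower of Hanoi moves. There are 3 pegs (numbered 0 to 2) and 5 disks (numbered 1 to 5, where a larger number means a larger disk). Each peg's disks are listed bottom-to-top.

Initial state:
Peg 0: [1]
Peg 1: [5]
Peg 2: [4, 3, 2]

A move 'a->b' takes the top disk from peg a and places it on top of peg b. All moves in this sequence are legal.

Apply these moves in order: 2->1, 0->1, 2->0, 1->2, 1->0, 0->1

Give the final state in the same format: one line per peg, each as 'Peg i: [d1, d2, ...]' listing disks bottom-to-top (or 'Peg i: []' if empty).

After move 1 (2->1):
Peg 0: [1]
Peg 1: [5, 2]
Peg 2: [4, 3]

After move 2 (0->1):
Peg 0: []
Peg 1: [5, 2, 1]
Peg 2: [4, 3]

After move 3 (2->0):
Peg 0: [3]
Peg 1: [5, 2, 1]
Peg 2: [4]

After move 4 (1->2):
Peg 0: [3]
Peg 1: [5, 2]
Peg 2: [4, 1]

After move 5 (1->0):
Peg 0: [3, 2]
Peg 1: [5]
Peg 2: [4, 1]

After move 6 (0->1):
Peg 0: [3]
Peg 1: [5, 2]
Peg 2: [4, 1]

Answer: Peg 0: [3]
Peg 1: [5, 2]
Peg 2: [4, 1]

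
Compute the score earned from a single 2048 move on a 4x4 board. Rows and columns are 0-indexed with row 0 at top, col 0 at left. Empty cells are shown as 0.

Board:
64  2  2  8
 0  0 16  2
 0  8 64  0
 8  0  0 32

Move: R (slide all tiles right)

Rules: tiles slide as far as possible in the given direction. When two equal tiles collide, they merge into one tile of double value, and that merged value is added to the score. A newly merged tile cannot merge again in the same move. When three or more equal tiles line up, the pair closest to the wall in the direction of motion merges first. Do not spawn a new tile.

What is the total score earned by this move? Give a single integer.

Answer: 4

Derivation:
Slide right:
row 0: [64, 2, 2, 8] -> [0, 64, 4, 8]  score +4 (running 4)
row 1: [0, 0, 16, 2] -> [0, 0, 16, 2]  score +0 (running 4)
row 2: [0, 8, 64, 0] -> [0, 0, 8, 64]  score +0 (running 4)
row 3: [8, 0, 0, 32] -> [0, 0, 8, 32]  score +0 (running 4)
Board after move:
 0 64  4  8
 0  0 16  2
 0  0  8 64
 0  0  8 32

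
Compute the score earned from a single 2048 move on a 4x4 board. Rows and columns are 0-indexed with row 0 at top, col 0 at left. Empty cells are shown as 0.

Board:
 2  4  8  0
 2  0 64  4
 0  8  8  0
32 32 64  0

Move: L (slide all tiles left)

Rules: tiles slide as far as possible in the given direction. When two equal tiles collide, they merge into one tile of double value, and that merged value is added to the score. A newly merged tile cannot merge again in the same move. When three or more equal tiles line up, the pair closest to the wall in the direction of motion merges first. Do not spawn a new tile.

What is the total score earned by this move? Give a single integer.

Slide left:
row 0: [2, 4, 8, 0] -> [2, 4, 8, 0]  score +0 (running 0)
row 1: [2, 0, 64, 4] -> [2, 64, 4, 0]  score +0 (running 0)
row 2: [0, 8, 8, 0] -> [16, 0, 0, 0]  score +16 (running 16)
row 3: [32, 32, 64, 0] -> [64, 64, 0, 0]  score +64 (running 80)
Board after move:
 2  4  8  0
 2 64  4  0
16  0  0  0
64 64  0  0

Answer: 80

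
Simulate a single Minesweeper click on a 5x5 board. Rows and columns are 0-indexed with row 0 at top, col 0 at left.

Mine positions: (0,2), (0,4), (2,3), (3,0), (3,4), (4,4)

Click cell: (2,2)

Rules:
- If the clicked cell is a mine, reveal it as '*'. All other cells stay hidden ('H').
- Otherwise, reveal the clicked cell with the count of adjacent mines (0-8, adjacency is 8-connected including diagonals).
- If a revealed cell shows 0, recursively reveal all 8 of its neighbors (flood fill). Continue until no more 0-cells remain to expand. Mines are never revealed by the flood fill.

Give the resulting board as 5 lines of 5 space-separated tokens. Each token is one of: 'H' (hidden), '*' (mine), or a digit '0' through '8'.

H H H H H
H H H H H
H H 1 H H
H H H H H
H H H H H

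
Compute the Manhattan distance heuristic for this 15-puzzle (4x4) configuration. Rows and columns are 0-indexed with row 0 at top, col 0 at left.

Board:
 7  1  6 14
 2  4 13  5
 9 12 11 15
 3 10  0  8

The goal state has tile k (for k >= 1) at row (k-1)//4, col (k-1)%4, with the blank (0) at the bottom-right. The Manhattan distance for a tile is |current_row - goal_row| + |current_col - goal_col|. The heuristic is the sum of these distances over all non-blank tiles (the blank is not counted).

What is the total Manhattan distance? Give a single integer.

Answer: 35

Derivation:
Tile 7: at (0,0), goal (1,2), distance |0-1|+|0-2| = 3
Tile 1: at (0,1), goal (0,0), distance |0-0|+|1-0| = 1
Tile 6: at (0,2), goal (1,1), distance |0-1|+|2-1| = 2
Tile 14: at (0,3), goal (3,1), distance |0-3|+|3-1| = 5
Tile 2: at (1,0), goal (0,1), distance |1-0|+|0-1| = 2
Tile 4: at (1,1), goal (0,3), distance |1-0|+|1-3| = 3
Tile 13: at (1,2), goal (3,0), distance |1-3|+|2-0| = 4
Tile 5: at (1,3), goal (1,0), distance |1-1|+|3-0| = 3
Tile 9: at (2,0), goal (2,0), distance |2-2|+|0-0| = 0
Tile 12: at (2,1), goal (2,3), distance |2-2|+|1-3| = 2
Tile 11: at (2,2), goal (2,2), distance |2-2|+|2-2| = 0
Tile 15: at (2,3), goal (3,2), distance |2-3|+|3-2| = 2
Tile 3: at (3,0), goal (0,2), distance |3-0|+|0-2| = 5
Tile 10: at (3,1), goal (2,1), distance |3-2|+|1-1| = 1
Tile 8: at (3,3), goal (1,3), distance |3-1|+|3-3| = 2
Sum: 3 + 1 + 2 + 5 + 2 + 3 + 4 + 3 + 0 + 2 + 0 + 2 + 5 + 1 + 2 = 35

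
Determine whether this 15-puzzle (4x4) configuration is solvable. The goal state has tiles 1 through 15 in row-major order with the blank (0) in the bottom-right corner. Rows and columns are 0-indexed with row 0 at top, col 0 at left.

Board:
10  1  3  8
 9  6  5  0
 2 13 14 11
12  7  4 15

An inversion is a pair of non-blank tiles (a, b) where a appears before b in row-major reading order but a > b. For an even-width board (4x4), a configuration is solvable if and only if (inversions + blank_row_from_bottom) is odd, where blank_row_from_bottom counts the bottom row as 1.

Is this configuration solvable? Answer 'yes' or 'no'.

Answer: yes

Derivation:
Inversions: 38
Blank is in row 1 (0-indexed from top), which is row 3 counting from the bottom (bottom = 1).
38 + 3 = 41, which is odd, so the puzzle is solvable.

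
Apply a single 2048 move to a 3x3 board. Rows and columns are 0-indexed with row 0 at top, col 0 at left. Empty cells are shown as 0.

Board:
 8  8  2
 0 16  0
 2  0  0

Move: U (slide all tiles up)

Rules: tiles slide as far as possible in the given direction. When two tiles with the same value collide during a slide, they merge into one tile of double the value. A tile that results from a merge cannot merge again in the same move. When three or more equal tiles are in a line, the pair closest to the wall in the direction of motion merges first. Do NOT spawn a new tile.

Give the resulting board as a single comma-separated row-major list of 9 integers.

Answer: 8, 8, 2, 2, 16, 0, 0, 0, 0

Derivation:
Slide up:
col 0: [8, 0, 2] -> [8, 2, 0]
col 1: [8, 16, 0] -> [8, 16, 0]
col 2: [2, 0, 0] -> [2, 0, 0]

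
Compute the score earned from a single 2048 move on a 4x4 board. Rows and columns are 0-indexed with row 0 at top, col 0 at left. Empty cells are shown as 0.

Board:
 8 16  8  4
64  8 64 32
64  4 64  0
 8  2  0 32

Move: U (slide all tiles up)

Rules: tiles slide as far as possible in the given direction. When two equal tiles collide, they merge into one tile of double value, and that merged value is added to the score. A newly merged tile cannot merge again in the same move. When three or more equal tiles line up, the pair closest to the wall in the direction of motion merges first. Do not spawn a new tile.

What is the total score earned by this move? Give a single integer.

Answer: 320

Derivation:
Slide up:
col 0: [8, 64, 64, 8] -> [8, 128, 8, 0]  score +128 (running 128)
col 1: [16, 8, 4, 2] -> [16, 8, 4, 2]  score +0 (running 128)
col 2: [8, 64, 64, 0] -> [8, 128, 0, 0]  score +128 (running 256)
col 3: [4, 32, 0, 32] -> [4, 64, 0, 0]  score +64 (running 320)
Board after move:
  8  16   8   4
128   8 128  64
  8   4   0   0
  0   2   0   0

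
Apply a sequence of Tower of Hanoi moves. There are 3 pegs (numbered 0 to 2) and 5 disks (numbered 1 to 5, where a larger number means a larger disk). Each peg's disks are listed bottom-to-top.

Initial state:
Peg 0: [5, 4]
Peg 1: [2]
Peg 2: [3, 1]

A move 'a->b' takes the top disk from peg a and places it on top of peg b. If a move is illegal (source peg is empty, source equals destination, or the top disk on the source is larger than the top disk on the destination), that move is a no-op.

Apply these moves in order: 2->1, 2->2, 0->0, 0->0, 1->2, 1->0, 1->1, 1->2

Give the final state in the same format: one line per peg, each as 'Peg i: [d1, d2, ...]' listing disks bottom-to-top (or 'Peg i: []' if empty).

After move 1 (2->1):
Peg 0: [5, 4]
Peg 1: [2, 1]
Peg 2: [3]

After move 2 (2->2):
Peg 0: [5, 4]
Peg 1: [2, 1]
Peg 2: [3]

After move 3 (0->0):
Peg 0: [5, 4]
Peg 1: [2, 1]
Peg 2: [3]

After move 4 (0->0):
Peg 0: [5, 4]
Peg 1: [2, 1]
Peg 2: [3]

After move 5 (1->2):
Peg 0: [5, 4]
Peg 1: [2]
Peg 2: [3, 1]

After move 6 (1->0):
Peg 0: [5, 4, 2]
Peg 1: []
Peg 2: [3, 1]

After move 7 (1->1):
Peg 0: [5, 4, 2]
Peg 1: []
Peg 2: [3, 1]

After move 8 (1->2):
Peg 0: [5, 4, 2]
Peg 1: []
Peg 2: [3, 1]

Answer: Peg 0: [5, 4, 2]
Peg 1: []
Peg 2: [3, 1]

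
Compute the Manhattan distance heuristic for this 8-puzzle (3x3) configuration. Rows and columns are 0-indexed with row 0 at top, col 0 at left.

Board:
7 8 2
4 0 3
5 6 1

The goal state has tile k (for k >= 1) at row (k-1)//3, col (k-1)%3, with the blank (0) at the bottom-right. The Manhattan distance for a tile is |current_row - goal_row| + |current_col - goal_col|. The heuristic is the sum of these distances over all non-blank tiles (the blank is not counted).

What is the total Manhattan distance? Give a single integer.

Tile 7: at (0,0), goal (2,0), distance |0-2|+|0-0| = 2
Tile 8: at (0,1), goal (2,1), distance |0-2|+|1-1| = 2
Tile 2: at (0,2), goal (0,1), distance |0-0|+|2-1| = 1
Tile 4: at (1,0), goal (1,0), distance |1-1|+|0-0| = 0
Tile 3: at (1,2), goal (0,2), distance |1-0|+|2-2| = 1
Tile 5: at (2,0), goal (1,1), distance |2-1|+|0-1| = 2
Tile 6: at (2,1), goal (1,2), distance |2-1|+|1-2| = 2
Tile 1: at (2,2), goal (0,0), distance |2-0|+|2-0| = 4
Sum: 2 + 2 + 1 + 0 + 1 + 2 + 2 + 4 = 14

Answer: 14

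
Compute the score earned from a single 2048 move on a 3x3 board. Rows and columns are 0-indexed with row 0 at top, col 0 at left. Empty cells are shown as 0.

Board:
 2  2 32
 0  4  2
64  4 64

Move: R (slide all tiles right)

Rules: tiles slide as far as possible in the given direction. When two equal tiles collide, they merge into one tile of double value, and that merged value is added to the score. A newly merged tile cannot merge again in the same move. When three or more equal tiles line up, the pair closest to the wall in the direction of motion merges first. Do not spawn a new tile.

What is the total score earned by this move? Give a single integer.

Slide right:
row 0: [2, 2, 32] -> [0, 4, 32]  score +4 (running 4)
row 1: [0, 4, 2] -> [0, 4, 2]  score +0 (running 4)
row 2: [64, 4, 64] -> [64, 4, 64]  score +0 (running 4)
Board after move:
 0  4 32
 0  4  2
64  4 64

Answer: 4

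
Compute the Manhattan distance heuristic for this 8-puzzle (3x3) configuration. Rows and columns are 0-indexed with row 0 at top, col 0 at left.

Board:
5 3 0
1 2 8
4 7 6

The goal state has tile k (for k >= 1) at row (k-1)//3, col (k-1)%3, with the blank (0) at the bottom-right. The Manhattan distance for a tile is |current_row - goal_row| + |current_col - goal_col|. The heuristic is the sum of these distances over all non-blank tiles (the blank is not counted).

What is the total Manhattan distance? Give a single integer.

Answer: 10

Derivation:
Tile 5: (0,0)->(1,1) = 2
Tile 3: (0,1)->(0,2) = 1
Tile 1: (1,0)->(0,0) = 1
Tile 2: (1,1)->(0,1) = 1
Tile 8: (1,2)->(2,1) = 2
Tile 4: (2,0)->(1,0) = 1
Tile 7: (2,1)->(2,0) = 1
Tile 6: (2,2)->(1,2) = 1
Sum: 2 + 1 + 1 + 1 + 2 + 1 + 1 + 1 = 10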